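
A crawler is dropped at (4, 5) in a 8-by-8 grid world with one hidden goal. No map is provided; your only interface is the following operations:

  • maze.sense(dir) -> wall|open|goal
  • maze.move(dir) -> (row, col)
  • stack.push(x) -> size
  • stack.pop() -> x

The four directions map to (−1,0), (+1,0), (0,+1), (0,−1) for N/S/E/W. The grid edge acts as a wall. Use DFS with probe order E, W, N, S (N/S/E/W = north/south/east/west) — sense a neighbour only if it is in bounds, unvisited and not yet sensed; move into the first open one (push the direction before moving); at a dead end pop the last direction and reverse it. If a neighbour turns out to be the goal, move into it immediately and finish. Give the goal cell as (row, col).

// 1. maze.sense(dir: east) -> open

// 2. stack.push(x: east) -> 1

// 3. maze.move(dir: east) -> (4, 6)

// 4. maze.sense(dir: east) -> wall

// 5. maze.sense(dir: north) -> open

// 6. stack.push(x: north) -> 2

// 7. maze.move(dir: north) -> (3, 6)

// 8. maze.sense(dir: east) -> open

// 9. stack.push(x: east) -> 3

// 10. maze.move(dir: east) -> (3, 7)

// 11. maze.sense(dir: north) -> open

// 12. stack.push(x: north) -> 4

// 13. maze.move(dir: north) -> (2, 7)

// 14. maze.sense(dir: west) -> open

// 15. stack.push(x: west) -> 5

// 16. maze.move(dir: west) -> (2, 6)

// 17. maze.sense(dir: west) -> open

// 18. stack.push(x: west) -> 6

// 19. maze.move(dir: west) -> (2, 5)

// 20. maze.sense(dir: west) -> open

// 21. stack.push(x: west) -> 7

// 22. maze.move(dir: west) -> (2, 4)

// 23. maze.sense(dir: west) -> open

// 24. stack.push(x: west) -> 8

// 25. maze.move(dir: west) -> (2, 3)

// 26. maze.sense(dir: west) -> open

// 27. stack.push(x: west) -> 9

// 28. maze.move(dir: west) -> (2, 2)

// 29. maze.sense(dir: west) -> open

// 30. stack.push(x: west) -> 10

// 31. maze.move(dir: west) -> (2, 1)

// 32. maze.sense(dir: west) -> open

// 33. stack.push(x: west) -> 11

// 34. maze.move(dir: west) -> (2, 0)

// 35. maze.sense(dir: north) -> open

// 36. stack.push(x: north) -> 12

// 37. maze.move(dir: north) -> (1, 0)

// 38. maze.sense(dir: east) -> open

// 39. stack.push(x: east) -> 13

// 40. maze.move(dir: east) -> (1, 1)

// 41. maze.sense(dir: east) -> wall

// 42. maze.sense(dir: north) -> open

// 43. stack.push(x: north) -> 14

// 44. maze.move(dir: north) -> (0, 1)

// 45. maze.sense(dir: east) -> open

// 46. stack.push(x: east) -> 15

// 47. maze.move(dir: east) -> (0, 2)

// 48. maze.sense(dir: east) -> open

// 49. stack.push(x: east) -> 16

// 50. maze.move(dir: east) -> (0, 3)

// 51. maze.sense(dir: east) -> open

// 52. stack.push(x: east) -> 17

// 53. maze.move(dir: east) -> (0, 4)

// 54. maze.sense(dir: east) -> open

// 55. stack.push(x: east) -> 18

// 56. maze.move(dir: east) -> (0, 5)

// 57. maze.sense(dir: east) -> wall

// 58. maze.sense(dir: south) -> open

// 59. stack.push(x: south) -> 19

// 60. maze.move(dir: south) -> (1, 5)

// 61. maze.sense(dir: east) -> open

// 62. stack.push(x: east) -> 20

// 63. maze.move(dir: east) -> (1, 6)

// 64. maze.sense(dir: east) -> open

// 65. stack.push(x: east) -> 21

// 66. maze.move(dir: east) -> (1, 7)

// 67. maze.sense(dir: north) -> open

// 68. stack.push(x: north) -> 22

// 69. maze.move(dir: north) -> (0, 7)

// 70. stack.pop() -> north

// 71. maze.move(dir: south) -> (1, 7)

// 72. stack.pop() -> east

// 73. maze.move(dir: west) -> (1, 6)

// 74. stack.pop() -> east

// 75. maze.move(dir: west) -> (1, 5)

// 76. maze.sense(dir: west) -> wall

// 77. stack.pop() -> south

// 78. maze.move(dir: north) -> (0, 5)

// 79. stack.pop() -> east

// 80. maze.move(dir: west) -> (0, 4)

// 81. stack.pop() -> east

// 82. maze.move(dir: west) -> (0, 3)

// 83. maze.sense(dir: south) -> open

// 84. stack.push(x: south) -> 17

// 85. maze.move(dir: south) -> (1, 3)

// 86. stack.pop() -> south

// 87. maze.move(dir: north) -> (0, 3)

// 88. stack.pop() -> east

// 89. maze.move(dir: west) -> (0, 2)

// 90. stack.pop() -> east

// 91. maze.move(dir: west) -> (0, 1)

// 92. maze.sense(dir: west) -> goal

// 93. maze.move(dir: west) -> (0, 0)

Answer: (0, 0)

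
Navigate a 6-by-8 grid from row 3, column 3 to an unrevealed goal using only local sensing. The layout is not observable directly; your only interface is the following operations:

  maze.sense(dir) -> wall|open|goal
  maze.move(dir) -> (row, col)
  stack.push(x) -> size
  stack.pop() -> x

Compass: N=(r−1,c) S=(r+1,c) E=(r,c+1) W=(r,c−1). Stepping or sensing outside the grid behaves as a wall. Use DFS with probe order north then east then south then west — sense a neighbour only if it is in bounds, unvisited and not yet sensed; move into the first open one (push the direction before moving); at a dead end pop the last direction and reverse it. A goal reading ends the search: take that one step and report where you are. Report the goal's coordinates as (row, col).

# maze.sense(north) : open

# stack.push(north) : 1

# maze.move(north) : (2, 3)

# maze.sense(north) : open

# stack.push(north) : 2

# maze.move(north) : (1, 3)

# maze.sense(north) : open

# stack.push(north) : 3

# maze.move(north) : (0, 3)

# maze.sense(east) : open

# stack.push(east) : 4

# maze.move(east) : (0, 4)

# maze.sense(east) : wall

# maze.sense(south) : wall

# stack.pop() : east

# maze.move(west) : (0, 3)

# maze.sense(west) : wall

# stack.pop() : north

# maze.move(south) : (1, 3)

# maze.sense(west) : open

# stack.push(west) : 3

# maze.move(west) : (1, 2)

# maze.sense(south) : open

# stack.push(south) : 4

# maze.move(south) : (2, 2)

# maze.sense(south) : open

# stack.push(south) : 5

# maze.move(south) : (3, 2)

# maze.sense(south) : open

# stack.push(south) : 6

# maze.move(south) : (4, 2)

# maze.sense(east) : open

# stack.push(east) : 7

# maze.move(east) : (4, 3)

# maze.sense(east) : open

# stack.push(east) : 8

# maze.move(east) : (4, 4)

# maze.sense(north) : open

# stack.push(north) : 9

# maze.move(north) : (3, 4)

# maze.sense(north) : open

# stack.push(north) : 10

# maze.move(north) : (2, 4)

# maze.sense(east) : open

# stack.push(east) : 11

# maze.move(east) : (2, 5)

# maze.sense(north) : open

# stack.push(north) : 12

# maze.move(north) : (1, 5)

# maze.sense(east) : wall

# stack.pop() : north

# maze.move(south) : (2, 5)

# maze.sense(east) : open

# stack.push(east) : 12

# maze.move(east) : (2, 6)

# maze.sense(east) : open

# stack.push(east) : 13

# maze.move(east) : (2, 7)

# maze.sense(north) : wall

# maze.sense(south) : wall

# stack.pop() : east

# maze.move(west) : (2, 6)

# maze.sense(south) : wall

# stack.pop() : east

# maze.move(west) : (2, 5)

# maze.sense(south) : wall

# stack.pop() : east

# maze.move(west) : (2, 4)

# stack.pop() : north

# maze.move(south) : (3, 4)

# stack.pop() : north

# maze.move(south) : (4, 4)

# maze.sense(east) : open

# stack.push(east) : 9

# maze.move(east) : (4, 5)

# maze.sense(east) : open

# stack.push(east) : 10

# maze.move(east) : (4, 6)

# maze.sense(east) : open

# stack.push(east) : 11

# maze.move(east) : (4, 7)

# maze.sense(south) : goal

# maze.move(south) : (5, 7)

Answer: (5, 7)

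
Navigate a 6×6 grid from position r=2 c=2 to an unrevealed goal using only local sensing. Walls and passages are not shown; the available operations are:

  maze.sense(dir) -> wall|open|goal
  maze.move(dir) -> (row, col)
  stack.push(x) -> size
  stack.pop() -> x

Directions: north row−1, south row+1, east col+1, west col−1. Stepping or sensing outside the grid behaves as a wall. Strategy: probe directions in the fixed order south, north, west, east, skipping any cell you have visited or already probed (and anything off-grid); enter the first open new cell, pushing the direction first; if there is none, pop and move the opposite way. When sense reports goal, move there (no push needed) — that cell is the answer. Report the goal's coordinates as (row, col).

> sense dir: south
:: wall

> sense dir: north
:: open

> push x: north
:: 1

> move dir: north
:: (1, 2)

> sense dir: north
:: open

> push x: north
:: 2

> move dir: north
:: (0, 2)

> sense dir: west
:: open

> push x: west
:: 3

> move dir: west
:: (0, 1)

> sense dir: south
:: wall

> sense dir: west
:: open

> push x: west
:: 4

> move dir: west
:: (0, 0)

> sense dir: south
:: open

> push x: south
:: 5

> move dir: south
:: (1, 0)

> sense dir: south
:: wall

> pop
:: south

> move dir: north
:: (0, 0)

> pop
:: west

> move dir: east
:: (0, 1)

> pop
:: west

> move dir: east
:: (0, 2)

> sense dir: east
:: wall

> pop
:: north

> move dir: south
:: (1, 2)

> sense dir: east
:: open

> push x: east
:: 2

> move dir: east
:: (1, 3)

> sense dir: south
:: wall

> sense dir: east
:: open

> push x: east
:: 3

> move dir: east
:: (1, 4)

> sense dir: south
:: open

> push x: south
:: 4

> move dir: south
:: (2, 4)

> sense dir: south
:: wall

> sense dir: east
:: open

> push x: east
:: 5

> move dir: east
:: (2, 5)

> sense dir: south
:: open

> push x: south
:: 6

> move dir: south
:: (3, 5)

> sense dir: south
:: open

> push x: south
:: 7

> move dir: south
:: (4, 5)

> sense dir: south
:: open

> push x: south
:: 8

> move dir: south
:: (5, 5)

> sense dir: west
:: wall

> pop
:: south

> move dir: north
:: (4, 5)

> sense dir: west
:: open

> push x: west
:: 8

> move dir: west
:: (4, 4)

> sense dir: west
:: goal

> move dir: west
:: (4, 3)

Answer: (4, 3)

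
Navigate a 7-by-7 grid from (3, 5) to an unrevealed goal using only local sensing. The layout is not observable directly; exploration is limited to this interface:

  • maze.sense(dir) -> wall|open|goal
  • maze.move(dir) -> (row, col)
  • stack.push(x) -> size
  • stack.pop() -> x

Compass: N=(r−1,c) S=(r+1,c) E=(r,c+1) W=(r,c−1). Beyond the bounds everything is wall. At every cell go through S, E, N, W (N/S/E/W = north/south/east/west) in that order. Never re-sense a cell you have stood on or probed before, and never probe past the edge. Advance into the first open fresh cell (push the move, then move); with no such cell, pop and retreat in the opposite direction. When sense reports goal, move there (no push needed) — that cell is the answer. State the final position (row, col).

$ sense south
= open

$ push south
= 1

$ move south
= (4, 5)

$ sense south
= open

$ push south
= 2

$ move south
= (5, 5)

$ sense south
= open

$ push south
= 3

$ move south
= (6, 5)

$ sense east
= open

$ push east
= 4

$ move east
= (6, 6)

$ sense north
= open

$ push north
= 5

$ move north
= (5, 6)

$ sense north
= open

$ push north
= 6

$ move north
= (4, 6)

$ sense north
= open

$ push north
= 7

$ move north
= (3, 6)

$ sense north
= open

$ push north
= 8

$ move north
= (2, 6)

$ sense north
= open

$ push north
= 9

$ move north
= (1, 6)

$ sense north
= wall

$ sense west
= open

$ push west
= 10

$ move west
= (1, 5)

$ sense south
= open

$ push south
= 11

$ move south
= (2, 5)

$ sense west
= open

$ push west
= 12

$ move west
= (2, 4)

$ sense south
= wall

$ sense north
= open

$ push north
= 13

$ move north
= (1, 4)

$ sense north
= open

$ push north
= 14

$ move north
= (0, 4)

$ sense east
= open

$ push east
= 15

$ move east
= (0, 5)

$ pop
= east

$ move west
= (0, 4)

$ sense west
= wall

$ pop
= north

$ move south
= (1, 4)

$ sense west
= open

$ push west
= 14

$ move west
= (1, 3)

$ sense south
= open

$ push south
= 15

$ move south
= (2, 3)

$ sense south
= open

$ push south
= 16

$ move south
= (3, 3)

$ sense south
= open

$ push south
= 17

$ move south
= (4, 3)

$ sense south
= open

$ push south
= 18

$ move south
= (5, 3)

$ sense south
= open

$ push south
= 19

$ move south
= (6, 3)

$ sense east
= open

$ push east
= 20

$ move east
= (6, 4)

$ sense north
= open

$ push north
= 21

$ move north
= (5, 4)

$ sense north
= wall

$ pop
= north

$ move south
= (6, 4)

$ pop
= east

$ move west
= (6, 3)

$ sense west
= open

$ push west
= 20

$ move west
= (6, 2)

$ sense north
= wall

$ sense west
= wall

$ pop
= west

$ move east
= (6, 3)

$ pop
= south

$ move north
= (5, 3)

$ pop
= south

$ move north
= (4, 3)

$ sense west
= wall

$ pop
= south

$ move north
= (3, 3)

$ sense west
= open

$ push west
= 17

$ move west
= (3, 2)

$ sense north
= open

$ push north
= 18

$ move north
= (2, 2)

$ sense north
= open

$ push north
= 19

$ move north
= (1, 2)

$ sense north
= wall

$ sense west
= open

$ push west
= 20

$ move west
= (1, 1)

$ sense south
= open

$ push south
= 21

$ move south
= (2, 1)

$ sense south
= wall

$ sense west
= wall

$ pop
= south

$ move north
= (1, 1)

$ sense north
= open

$ push north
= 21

$ move north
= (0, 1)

$ sense west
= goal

$ move west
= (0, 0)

Answer: (0, 0)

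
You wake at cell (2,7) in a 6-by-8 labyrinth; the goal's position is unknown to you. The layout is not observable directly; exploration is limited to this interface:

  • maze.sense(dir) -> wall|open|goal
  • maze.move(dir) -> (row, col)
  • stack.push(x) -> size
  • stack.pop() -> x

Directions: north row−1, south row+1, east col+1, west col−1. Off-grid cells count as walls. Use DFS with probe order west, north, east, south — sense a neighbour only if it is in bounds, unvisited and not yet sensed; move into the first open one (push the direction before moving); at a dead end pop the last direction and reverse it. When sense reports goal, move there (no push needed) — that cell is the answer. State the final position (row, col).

[in] maze.sense dir→west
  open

[in] stack.push x→west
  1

[in] maze.move dir→west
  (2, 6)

[in] maze.sense dir→west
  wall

[in] maze.sense dir→north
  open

[in] stack.push x→north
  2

[in] maze.move dir→north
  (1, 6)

[in] maze.sense dir→west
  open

[in] stack.push x→west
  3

[in] maze.move dir→west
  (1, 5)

[in] maze.sense dir→west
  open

[in] stack.push x→west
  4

[in] maze.move dir→west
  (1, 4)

[in] maze.sense dir→west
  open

[in] stack.push x→west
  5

[in] maze.move dir→west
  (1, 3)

[in] maze.sense dir→west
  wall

[in] maze.sense dir→north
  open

[in] stack.push x→north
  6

[in] maze.move dir→north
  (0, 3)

[in] maze.sense dir→west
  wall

[in] maze.sense dir→east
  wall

[in] stack.pop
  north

[in] maze.move dir→south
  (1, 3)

[in] maze.sense dir→south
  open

[in] stack.push x→south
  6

[in] maze.move dir→south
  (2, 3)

[in] maze.sense dir→west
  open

[in] stack.push x→west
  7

[in] maze.move dir→west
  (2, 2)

[in] maze.sense dir→west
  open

[in] stack.push x→west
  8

[in] maze.move dir→west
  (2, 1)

[in] maze.sense dir→west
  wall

[in] maze.sense dir→north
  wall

[in] maze.sense dir→south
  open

[in] stack.push x→south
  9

[in] maze.move dir→south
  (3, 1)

[in] maze.sense dir→west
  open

[in] stack.push x→west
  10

[in] maze.move dir→west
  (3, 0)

[in] maze.sense dir→south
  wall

[in] stack.pop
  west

[in] maze.move dir→east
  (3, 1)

[in] maze.sense dir→east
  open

[in] stack.push x→east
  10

[in] maze.move dir→east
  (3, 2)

[in] maze.sense dir→east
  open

[in] stack.push x→east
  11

[in] maze.move dir→east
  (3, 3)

[in] maze.sense dir→east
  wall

[in] maze.sense dir→south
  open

[in] stack.push x→south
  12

[in] maze.move dir→south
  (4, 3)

[in] maze.sense dir→west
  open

[in] stack.push x→west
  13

[in] maze.move dir→west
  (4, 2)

[in] maze.sense dir→west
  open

[in] stack.push x→west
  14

[in] maze.move dir→west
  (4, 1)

[in] maze.sense dir→south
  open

[in] stack.push x→south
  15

[in] maze.move dir→south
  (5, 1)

[in] maze.sense dir→west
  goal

[in] maze.move dir→west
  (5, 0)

Answer: (5, 0)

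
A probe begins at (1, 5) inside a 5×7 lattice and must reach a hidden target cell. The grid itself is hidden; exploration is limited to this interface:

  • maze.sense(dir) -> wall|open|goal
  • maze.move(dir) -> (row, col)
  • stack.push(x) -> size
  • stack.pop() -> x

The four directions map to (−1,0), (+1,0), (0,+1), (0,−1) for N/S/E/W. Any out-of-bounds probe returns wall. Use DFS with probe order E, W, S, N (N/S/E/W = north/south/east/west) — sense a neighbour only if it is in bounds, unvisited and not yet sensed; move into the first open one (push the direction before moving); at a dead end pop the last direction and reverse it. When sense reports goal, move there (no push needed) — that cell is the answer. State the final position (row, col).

% maze.sense dir=east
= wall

% maze.sense dir=west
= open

% stack.push x=west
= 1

% maze.move dir=west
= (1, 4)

% maze.sense dir=west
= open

% stack.push x=west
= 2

% maze.move dir=west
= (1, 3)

% maze.sense dir=west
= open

% stack.push x=west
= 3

% maze.move dir=west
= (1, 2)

% maze.sense dir=west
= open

% stack.push x=west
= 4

% maze.move dir=west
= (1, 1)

% maze.sense dir=west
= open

% stack.push x=west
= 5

% maze.move dir=west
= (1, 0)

% maze.sense dir=south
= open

% stack.push x=south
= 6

% maze.move dir=south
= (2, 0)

% maze.sense dir=east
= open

% stack.push x=east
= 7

% maze.move dir=east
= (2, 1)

% maze.sense dir=east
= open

% stack.push x=east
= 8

% maze.move dir=east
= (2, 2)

% maze.sense dir=east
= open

% stack.push x=east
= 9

% maze.move dir=east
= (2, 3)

% maze.sense dir=east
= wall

% maze.sense dir=south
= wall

% stack.pop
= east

% maze.move dir=west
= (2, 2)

% maze.sense dir=south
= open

% stack.push x=south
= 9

% maze.move dir=south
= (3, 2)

% maze.sense dir=west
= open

% stack.push x=west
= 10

% maze.move dir=west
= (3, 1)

% maze.sense dir=west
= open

% stack.push x=west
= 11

% maze.move dir=west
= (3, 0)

% maze.sense dir=south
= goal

% maze.move dir=south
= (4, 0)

Answer: (4, 0)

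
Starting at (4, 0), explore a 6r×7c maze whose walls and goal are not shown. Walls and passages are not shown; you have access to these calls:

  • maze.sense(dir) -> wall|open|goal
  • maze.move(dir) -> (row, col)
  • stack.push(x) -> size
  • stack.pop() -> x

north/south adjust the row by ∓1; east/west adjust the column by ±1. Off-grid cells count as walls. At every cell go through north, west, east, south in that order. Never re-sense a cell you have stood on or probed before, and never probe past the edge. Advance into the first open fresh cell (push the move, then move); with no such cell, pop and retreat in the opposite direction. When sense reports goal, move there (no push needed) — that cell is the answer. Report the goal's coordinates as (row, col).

# maze.sense(north) ~> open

# stack.push(north) ~> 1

# maze.move(north) ~> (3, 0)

# maze.sense(north) ~> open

# stack.push(north) ~> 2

# maze.move(north) ~> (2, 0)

# maze.sense(north) ~> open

# stack.push(north) ~> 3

# maze.move(north) ~> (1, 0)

# maze.sense(north) ~> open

# stack.push(north) ~> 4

# maze.move(north) ~> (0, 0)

# maze.sense(east) ~> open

# stack.push(east) ~> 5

# maze.move(east) ~> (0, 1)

# maze.sense(east) ~> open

# stack.push(east) ~> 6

# maze.move(east) ~> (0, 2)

# maze.sense(east) ~> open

# stack.push(east) ~> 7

# maze.move(east) ~> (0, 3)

# maze.sense(east) ~> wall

# maze.sense(south) ~> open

# stack.push(south) ~> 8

# maze.move(south) ~> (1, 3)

# maze.sense(west) ~> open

# stack.push(west) ~> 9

# maze.move(west) ~> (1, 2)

# maze.sense(west) ~> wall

# maze.sense(south) ~> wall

# stack.pop() ~> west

# maze.move(east) ~> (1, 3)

# maze.sense(east) ~> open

# stack.push(east) ~> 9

# maze.move(east) ~> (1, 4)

# maze.sense(east) ~> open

# stack.push(east) ~> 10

# maze.move(east) ~> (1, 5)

# maze.sense(north) ~> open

# stack.push(north) ~> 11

# maze.move(north) ~> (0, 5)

# maze.sense(east) ~> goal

# maze.move(east) ~> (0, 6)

Answer: (0, 6)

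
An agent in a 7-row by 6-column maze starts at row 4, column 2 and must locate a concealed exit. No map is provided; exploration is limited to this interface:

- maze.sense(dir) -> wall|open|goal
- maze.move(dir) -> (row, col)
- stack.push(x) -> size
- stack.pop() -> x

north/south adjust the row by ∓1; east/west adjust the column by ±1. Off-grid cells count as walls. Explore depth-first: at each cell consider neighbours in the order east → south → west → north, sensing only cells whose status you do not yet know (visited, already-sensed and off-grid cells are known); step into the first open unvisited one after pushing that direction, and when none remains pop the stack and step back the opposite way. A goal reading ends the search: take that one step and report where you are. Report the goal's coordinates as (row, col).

·→ sense(dir→east)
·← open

·→ push(x→east)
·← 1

·→ move(dir→east)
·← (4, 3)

·→ sense(dir→east)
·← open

·→ push(x→east)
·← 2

·→ move(dir→east)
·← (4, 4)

·→ sense(dir→east)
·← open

·→ push(x→east)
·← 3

·→ move(dir→east)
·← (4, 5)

·→ sense(dir→south)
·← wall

·→ sense(dir→north)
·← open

·→ push(x→north)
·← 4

·→ move(dir→north)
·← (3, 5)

·→ sense(dir→west)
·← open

·→ push(x→west)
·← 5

·→ move(dir→west)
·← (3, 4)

·→ sense(dir→west)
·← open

·→ push(x→west)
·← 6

·→ move(dir→west)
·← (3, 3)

·→ sense(dir→west)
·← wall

·→ sense(dir→north)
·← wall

·→ pop()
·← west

·→ move(dir→east)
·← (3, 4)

·→ sense(dir→north)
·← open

·→ push(x→north)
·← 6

·→ move(dir→north)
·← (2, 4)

·→ sense(dir→east)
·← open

·→ push(x→east)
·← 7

·→ move(dir→east)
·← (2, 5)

·→ sense(dir→north)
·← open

·→ push(x→north)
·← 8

·→ move(dir→north)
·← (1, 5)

·→ sense(dir→west)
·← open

·→ push(x→west)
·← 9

·→ move(dir→west)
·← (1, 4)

·→ sense(dir→west)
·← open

·→ push(x→west)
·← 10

·→ move(dir→west)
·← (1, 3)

·→ sense(dir→west)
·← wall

·→ sense(dir→north)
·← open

·→ push(x→north)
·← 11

·→ move(dir→north)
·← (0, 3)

·→ sense(dir→east)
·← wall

·→ sense(dir→west)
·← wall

·→ pop()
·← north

·→ move(dir→south)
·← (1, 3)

·→ pop()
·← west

·→ move(dir→east)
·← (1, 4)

·→ pop()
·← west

·→ move(dir→east)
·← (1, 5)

·→ sense(dir→north)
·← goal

·→ move(dir→north)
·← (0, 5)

Answer: (0, 5)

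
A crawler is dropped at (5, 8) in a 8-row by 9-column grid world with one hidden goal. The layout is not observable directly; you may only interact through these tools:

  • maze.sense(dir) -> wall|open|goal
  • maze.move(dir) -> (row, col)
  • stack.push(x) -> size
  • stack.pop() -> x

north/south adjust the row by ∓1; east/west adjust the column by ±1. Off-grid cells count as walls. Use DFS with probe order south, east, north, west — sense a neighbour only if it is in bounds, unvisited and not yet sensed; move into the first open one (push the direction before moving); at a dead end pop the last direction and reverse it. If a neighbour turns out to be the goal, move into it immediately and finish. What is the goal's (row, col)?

Do: maze.sense[dir=south]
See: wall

Do: maze.sense[dir=north]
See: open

Do: stack.push[x=north]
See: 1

Do: maze.move[dir=north]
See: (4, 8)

Do: maze.sense[dir=north]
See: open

Do: stack.push[x=north]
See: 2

Do: maze.move[dir=north]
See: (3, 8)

Do: maze.sense[dir=north]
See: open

Do: stack.push[x=north]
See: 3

Do: maze.move[dir=north]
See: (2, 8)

Do: maze.sense[dir=north]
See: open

Do: stack.push[x=north]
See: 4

Do: maze.move[dir=north]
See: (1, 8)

Do: maze.sense[dir=north]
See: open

Do: stack.push[x=north]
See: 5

Do: maze.move[dir=north]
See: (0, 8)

Do: maze.sense[dir=west]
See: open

Do: stack.push[x=west]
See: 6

Do: maze.move[dir=west]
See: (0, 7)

Do: maze.sense[dir=south]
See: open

Do: stack.push[x=south]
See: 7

Do: maze.move[dir=south]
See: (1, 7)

Do: maze.sense[dir=south]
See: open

Do: stack.push[x=south]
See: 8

Do: maze.move[dir=south]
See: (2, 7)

Do: maze.sense[dir=south]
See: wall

Do: maze.sense[dir=west]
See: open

Do: stack.push[x=west]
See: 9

Do: maze.move[dir=west]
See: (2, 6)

Do: maze.sense[dir=south]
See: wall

Do: maze.sense[dir=north]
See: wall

Do: maze.sense[dir=west]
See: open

Do: stack.push[x=west]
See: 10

Do: maze.move[dir=west]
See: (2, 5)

Do: maze.sense[dir=south]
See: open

Do: stack.push[x=south]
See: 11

Do: maze.move[dir=south]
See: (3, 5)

Do: maze.sense[dir=south]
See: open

Do: stack.push[x=south]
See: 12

Do: maze.move[dir=south]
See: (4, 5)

Do: maze.sense[dir=south]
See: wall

Do: maze.sense[dir=east]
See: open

Do: stack.push[x=east]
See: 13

Do: maze.move[dir=east]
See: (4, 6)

Do: maze.sense[dir=south]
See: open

Do: stack.push[x=south]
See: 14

Do: maze.move[dir=south]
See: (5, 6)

Do: maze.sense[dir=south]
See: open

Do: stack.push[x=south]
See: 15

Do: maze.move[dir=south]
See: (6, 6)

Do: maze.sense[dir=south]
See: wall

Do: maze.sense[dir=east]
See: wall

Do: maze.sense[dir=west]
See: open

Do: stack.push[x=west]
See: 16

Do: maze.move[dir=west]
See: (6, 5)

Do: maze.sense[dir=south]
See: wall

Do: maze.sense[dir=west]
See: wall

Do: stack.pop[]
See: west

Do: maze.move[dir=east]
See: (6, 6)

Do: stack.pop[]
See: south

Do: maze.move[dir=north]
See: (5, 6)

Do: maze.sense[dir=east]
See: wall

Do: stack.pop[]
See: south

Do: maze.move[dir=north]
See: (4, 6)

Do: maze.sense[dir=east]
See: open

Do: stack.push[x=east]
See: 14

Do: maze.move[dir=east]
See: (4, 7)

Do: stack.pop[]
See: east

Do: maze.move[dir=west]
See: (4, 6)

Do: stack.pop[]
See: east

Do: maze.move[dir=west]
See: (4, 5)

Do: maze.sense[dir=west]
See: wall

Do: stack.pop[]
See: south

Do: maze.move[dir=north]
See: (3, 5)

Do: maze.sense[dir=west]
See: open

Do: stack.push[x=west]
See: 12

Do: maze.move[dir=west]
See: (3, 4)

Do: maze.sense[dir=north]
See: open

Do: stack.push[x=north]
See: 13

Do: maze.move[dir=north]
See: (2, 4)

Do: maze.sense[dir=north]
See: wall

Do: maze.sense[dir=west]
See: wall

Do: stack.pop[]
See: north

Do: maze.move[dir=south]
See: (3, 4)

Do: maze.sense[dir=west]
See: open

Do: stack.push[x=west]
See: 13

Do: maze.move[dir=west]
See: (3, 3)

Do: maze.sense[dir=south]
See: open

Do: stack.push[x=south]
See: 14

Do: maze.move[dir=south]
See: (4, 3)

Do: maze.sense[dir=south]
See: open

Do: stack.push[x=south]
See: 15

Do: maze.move[dir=south]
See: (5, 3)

Do: maze.sense[dir=south]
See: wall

Do: maze.sense[dir=east]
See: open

Do: stack.push[x=east]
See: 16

Do: maze.move[dir=east]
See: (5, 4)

Do: stack.pop[]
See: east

Do: maze.move[dir=west]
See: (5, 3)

Do: maze.sense[dir=west]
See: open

Do: stack.push[x=west]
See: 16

Do: maze.move[dir=west]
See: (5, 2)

Do: maze.sense[dir=south]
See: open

Do: stack.push[x=south]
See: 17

Do: maze.move[dir=south]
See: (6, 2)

Do: maze.sense[dir=south]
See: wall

Do: maze.sense[dir=west]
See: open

Do: stack.push[x=west]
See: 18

Do: maze.move[dir=west]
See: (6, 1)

Do: maze.sense[dir=south]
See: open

Do: stack.push[x=south]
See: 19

Do: maze.move[dir=south]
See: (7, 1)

Do: maze.sense[dir=west]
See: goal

Do: maze.move[dir=west]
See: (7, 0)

Answer: (7, 0)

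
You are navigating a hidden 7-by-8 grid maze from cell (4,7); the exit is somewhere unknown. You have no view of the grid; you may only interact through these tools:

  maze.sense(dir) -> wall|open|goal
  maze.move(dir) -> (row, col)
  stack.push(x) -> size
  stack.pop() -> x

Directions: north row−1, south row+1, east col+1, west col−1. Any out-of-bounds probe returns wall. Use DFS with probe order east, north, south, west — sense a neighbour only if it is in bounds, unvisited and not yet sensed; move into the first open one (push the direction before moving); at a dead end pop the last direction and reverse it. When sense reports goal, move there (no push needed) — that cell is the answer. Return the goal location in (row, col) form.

Using sense passing dir: north, — result: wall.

Then sense passing dir: south, : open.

Now I run push passing x: south, — result: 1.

Calling move passing dir: south, and observe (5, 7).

Now I run sense passing dir: south, and see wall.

I invoke sense passing dir: west, : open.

Now I run push passing x: west, → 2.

Using move passing dir: west, yielding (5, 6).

Using sense passing dir: north, which returns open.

Invoking push passing x: north, giving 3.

I invoke move passing dir: north, : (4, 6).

I try sense passing dir: north, and see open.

I run push passing x: north, yielding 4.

Then move passing dir: north, : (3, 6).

Calling sense passing dir: north, and see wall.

Next I call sense passing dir: west, and see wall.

Now I run pop, and see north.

I try move passing dir: south, → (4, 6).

Next I call sense passing dir: west, and observe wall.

I invoke pop, and see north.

I try move passing dir: south, giving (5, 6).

I invoke sense passing dir: south, — result: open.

Invoking push passing x: south, → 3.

Invoking move passing dir: south, yielding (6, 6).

Calling sense passing dir: west, — result: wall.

I call pop(), yielding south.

Calling move passing dir: north, giving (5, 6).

I invoke sense passing dir: west, giving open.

Next I call push passing x: west, : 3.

I use move passing dir: west, yielding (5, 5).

I call sense passing dir: west, giving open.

Using push passing x: west, which returns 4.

I call move passing dir: west, → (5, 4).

Then sense passing dir: north, and observe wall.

I use sense passing dir: south, yielding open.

Using push passing x: south, yielding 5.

Now I run move passing dir: south, and get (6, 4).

I call sense passing dir: west, → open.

Then push passing x: west, — result: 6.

I run move passing dir: west, → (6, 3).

Next I call sense passing dir: north, giving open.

Next I call push passing x: north, → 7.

I use move passing dir: north, → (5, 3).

Calling sense passing dir: north, which returns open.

I invoke push passing x: north, and get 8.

I call move passing dir: north, and see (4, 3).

Now I run sense passing dir: north, and see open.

Next I call push passing x: north, → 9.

Then move passing dir: north, and get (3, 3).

I run sense passing dir: east, and see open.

I use push passing x: east, — result: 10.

I run move passing dir: east, — result: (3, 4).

I run sense passing dir: north, yielding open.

I try push passing x: north, which returns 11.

Now I run move passing dir: north, giving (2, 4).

I call sense passing dir: east, → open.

Invoking push passing x: east, yielding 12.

I run move passing dir: east, → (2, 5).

Now I run sense passing dir: north, : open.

Calling push passing x: north, yielding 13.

Next I call move passing dir: north, giving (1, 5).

I run sense passing dir: east, — result: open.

I invoke push passing x: east, → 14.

I invoke move passing dir: east, and see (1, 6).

I invoke sense passing dir: east, which returns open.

I use push passing x: east, giving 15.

I use move passing dir: east, yielding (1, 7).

Now I run sense passing dir: north, yielding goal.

Now I run move passing dir: north, — result: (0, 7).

Answer: (0, 7)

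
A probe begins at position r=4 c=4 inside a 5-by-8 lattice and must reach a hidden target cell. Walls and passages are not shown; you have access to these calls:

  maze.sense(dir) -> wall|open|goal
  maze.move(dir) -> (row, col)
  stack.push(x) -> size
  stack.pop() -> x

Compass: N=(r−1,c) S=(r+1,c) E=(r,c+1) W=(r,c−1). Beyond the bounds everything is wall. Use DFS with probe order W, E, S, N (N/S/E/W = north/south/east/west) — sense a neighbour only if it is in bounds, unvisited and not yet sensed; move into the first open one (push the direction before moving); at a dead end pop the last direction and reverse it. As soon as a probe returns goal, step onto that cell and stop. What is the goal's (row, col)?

>>> maze.sense dir=west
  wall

>>> maze.sense dir=east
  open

>>> stack.push x=east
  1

>>> maze.move dir=east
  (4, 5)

>>> maze.sense dir=east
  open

>>> stack.push x=east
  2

>>> maze.move dir=east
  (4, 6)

>>> maze.sense dir=east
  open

>>> stack.push x=east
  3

>>> maze.move dir=east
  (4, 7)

>>> maze.sense dir=north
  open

>>> stack.push x=north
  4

>>> maze.move dir=north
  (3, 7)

>>> maze.sense dir=west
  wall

>>> maze.sense dir=north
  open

>>> stack.push x=north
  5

>>> maze.move dir=north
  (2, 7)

>>> maze.sense dir=west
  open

>>> stack.push x=west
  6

>>> maze.move dir=west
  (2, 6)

>>> maze.sense dir=west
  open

>>> stack.push x=west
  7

>>> maze.move dir=west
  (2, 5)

>>> maze.sense dir=west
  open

>>> stack.push x=west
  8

>>> maze.move dir=west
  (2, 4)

>>> maze.sense dir=west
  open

>>> stack.push x=west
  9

>>> maze.move dir=west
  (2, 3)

>>> maze.sense dir=west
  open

>>> stack.push x=west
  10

>>> maze.move dir=west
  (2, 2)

>>> maze.sense dir=west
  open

>>> stack.push x=west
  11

>>> maze.move dir=west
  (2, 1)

>>> maze.sense dir=west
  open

>>> stack.push x=west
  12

>>> maze.move dir=west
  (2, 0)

>>> maze.sense dir=south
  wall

>>> maze.sense dir=north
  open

>>> stack.push x=north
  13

>>> maze.move dir=north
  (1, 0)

>>> maze.sense dir=east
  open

>>> stack.push x=east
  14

>>> maze.move dir=east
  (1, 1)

>>> maze.sense dir=east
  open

>>> stack.push x=east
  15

>>> maze.move dir=east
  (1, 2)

>>> maze.sense dir=east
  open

>>> stack.push x=east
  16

>>> maze.move dir=east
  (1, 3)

>>> maze.sense dir=east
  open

>>> stack.push x=east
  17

>>> maze.move dir=east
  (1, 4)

>>> maze.sense dir=east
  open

>>> stack.push x=east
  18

>>> maze.move dir=east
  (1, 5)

>>> maze.sense dir=east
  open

>>> stack.push x=east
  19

>>> maze.move dir=east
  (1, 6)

>>> maze.sense dir=east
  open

>>> stack.push x=east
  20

>>> maze.move dir=east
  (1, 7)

>>> maze.sense dir=north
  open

>>> stack.push x=north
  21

>>> maze.move dir=north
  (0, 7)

>>> maze.sense dir=west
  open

>>> stack.push x=west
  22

>>> maze.move dir=west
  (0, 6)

>>> maze.sense dir=west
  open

>>> stack.push x=west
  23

>>> maze.move dir=west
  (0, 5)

>>> maze.sense dir=west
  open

>>> stack.push x=west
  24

>>> maze.move dir=west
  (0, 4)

>>> maze.sense dir=west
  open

>>> stack.push x=west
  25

>>> maze.move dir=west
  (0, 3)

>>> maze.sense dir=west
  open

>>> stack.push x=west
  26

>>> maze.move dir=west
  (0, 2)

>>> maze.sense dir=west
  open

>>> stack.push x=west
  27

>>> maze.move dir=west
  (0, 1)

>>> maze.sense dir=west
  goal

>>> maze.move dir=west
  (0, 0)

Answer: (0, 0)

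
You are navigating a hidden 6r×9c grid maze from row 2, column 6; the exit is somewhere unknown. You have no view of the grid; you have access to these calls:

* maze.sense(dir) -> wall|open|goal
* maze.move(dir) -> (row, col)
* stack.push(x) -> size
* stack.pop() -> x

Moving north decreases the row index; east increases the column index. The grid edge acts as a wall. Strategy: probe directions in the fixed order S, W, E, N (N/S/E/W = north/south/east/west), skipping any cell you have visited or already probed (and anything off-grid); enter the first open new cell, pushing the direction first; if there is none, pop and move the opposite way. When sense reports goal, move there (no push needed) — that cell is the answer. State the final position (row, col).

I run sense using dir='south', : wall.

Calling sense using dir='west', and see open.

Invoking push using x='west', and observe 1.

Now I run move using dir='west', giving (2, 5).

Now I run sense using dir='south', — result: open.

Now I run push using x='south', yielding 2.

Next I call move using dir='south', and get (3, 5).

I run sense using dir='south', giving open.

I use push using x='south', : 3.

Now I run move using dir='south', which returns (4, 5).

I run sense using dir='south', and see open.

I use push using x='south', and see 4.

I call move using dir='south', and observe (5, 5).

I invoke sense using dir='west', → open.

I use push using x='west', giving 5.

I try move using dir='west', → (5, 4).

Using sense using dir='west', — result: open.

I call push using x='west', → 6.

Calling move using dir='west', which returns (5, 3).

I call sense using dir='west', which returns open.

I try push using x='west', and observe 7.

Invoking move using dir='west', → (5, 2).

Then sense using dir='west', → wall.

Then sense using dir='north', and see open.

Invoking push using x='north', and see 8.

Now I run move using dir='north', and get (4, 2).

I try sense using dir='west', yielding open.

I use push using x='west', : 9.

Using move using dir='west', — result: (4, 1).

Invoking sense using dir='west', giving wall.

I use sense using dir='north', yielding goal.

Then move using dir='north', which returns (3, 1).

Answer: (3, 1)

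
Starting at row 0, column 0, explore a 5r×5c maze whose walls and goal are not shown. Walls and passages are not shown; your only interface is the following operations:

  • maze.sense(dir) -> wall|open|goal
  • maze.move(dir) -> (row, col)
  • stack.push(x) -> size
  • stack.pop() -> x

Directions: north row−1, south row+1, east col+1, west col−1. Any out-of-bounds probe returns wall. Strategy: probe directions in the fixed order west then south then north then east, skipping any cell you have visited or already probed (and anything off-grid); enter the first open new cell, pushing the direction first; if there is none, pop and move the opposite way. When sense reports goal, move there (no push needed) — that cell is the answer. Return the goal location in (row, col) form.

~$ maze.sense south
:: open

~$ stack.push south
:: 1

~$ maze.move south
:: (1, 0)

~$ maze.sense south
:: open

~$ stack.push south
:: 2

~$ maze.move south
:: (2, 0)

~$ maze.sense south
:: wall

~$ maze.sense east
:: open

~$ stack.push east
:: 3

~$ maze.move east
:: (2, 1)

~$ maze.sense south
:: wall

~$ maze.sense north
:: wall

~$ maze.sense east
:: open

~$ stack.push east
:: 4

~$ maze.move east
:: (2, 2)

~$ maze.sense south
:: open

~$ stack.push south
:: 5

~$ maze.move south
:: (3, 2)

~$ maze.sense south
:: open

~$ stack.push south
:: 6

~$ maze.move south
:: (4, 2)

~$ maze.sense west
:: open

~$ stack.push west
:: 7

~$ maze.move west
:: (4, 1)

~$ maze.sense west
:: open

~$ stack.push west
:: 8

~$ maze.move west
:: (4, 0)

~$ stack.pop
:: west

~$ maze.move east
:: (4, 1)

~$ stack.pop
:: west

~$ maze.move east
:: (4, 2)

~$ maze.sense east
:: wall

~$ stack.pop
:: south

~$ maze.move north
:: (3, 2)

~$ maze.sense east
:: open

~$ stack.push east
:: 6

~$ maze.move east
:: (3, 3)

~$ maze.sense north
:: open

~$ stack.push north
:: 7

~$ maze.move north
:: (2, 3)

~$ maze.sense north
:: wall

~$ maze.sense east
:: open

~$ stack.push east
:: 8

~$ maze.move east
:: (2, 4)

~$ maze.sense south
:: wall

~$ maze.sense north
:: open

~$ stack.push north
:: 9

~$ maze.move north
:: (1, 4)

~$ maze.sense north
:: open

~$ stack.push north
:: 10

~$ maze.move north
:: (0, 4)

~$ maze.sense west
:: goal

~$ maze.move west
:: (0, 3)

Answer: (0, 3)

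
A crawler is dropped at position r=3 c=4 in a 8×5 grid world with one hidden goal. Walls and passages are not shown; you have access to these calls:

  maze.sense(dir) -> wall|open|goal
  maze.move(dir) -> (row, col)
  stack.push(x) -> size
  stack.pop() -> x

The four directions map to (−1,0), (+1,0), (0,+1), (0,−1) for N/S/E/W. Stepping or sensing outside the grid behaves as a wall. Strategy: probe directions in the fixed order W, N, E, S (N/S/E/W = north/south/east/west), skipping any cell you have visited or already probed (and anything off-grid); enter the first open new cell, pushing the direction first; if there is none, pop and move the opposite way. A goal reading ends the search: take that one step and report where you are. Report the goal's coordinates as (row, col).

>> sense(dir→west)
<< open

>> push(x→west)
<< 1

>> move(dir→west)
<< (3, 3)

>> sense(dir→west)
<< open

>> push(x→west)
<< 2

>> move(dir→west)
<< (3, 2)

>> sense(dir→west)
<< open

>> push(x→west)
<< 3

>> move(dir→west)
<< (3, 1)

>> sense(dir→west)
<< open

>> push(x→west)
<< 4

>> move(dir→west)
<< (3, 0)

>> sense(dir→north)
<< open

>> push(x→north)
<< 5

>> move(dir→north)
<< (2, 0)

>> sense(dir→north)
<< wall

>> sense(dir→east)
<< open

>> push(x→east)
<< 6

>> move(dir→east)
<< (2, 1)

>> sense(dir→north)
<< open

>> push(x→north)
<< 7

>> move(dir→north)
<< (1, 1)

>> sense(dir→north)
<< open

>> push(x→north)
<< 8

>> move(dir→north)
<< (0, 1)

>> sense(dir→west)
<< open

>> push(x→west)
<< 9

>> move(dir→west)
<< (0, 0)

>> pop()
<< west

>> move(dir→east)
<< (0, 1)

>> sense(dir→east)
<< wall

>> pop()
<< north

>> move(dir→south)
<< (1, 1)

>> sense(dir→east)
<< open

>> push(x→east)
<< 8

>> move(dir→east)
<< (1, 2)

>> sense(dir→east)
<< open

>> push(x→east)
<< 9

>> move(dir→east)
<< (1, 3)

>> sense(dir→north)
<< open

>> push(x→north)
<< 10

>> move(dir→north)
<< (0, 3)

>> sense(dir→east)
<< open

>> push(x→east)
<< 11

>> move(dir→east)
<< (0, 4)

>> sense(dir→south)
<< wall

>> pop()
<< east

>> move(dir→west)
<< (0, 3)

>> pop()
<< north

>> move(dir→south)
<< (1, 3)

>> sense(dir→south)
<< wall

>> pop()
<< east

>> move(dir→west)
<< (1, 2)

>> sense(dir→south)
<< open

>> push(x→south)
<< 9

>> move(dir→south)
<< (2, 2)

>> pop()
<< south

>> move(dir→north)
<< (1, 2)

>> pop()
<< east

>> move(dir→west)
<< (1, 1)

>> pop()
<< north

>> move(dir→south)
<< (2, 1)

>> pop()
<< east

>> move(dir→west)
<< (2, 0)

>> pop()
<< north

>> move(dir→south)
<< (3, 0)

>> sense(dir→south)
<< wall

>> pop()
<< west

>> move(dir→east)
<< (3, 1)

>> sense(dir→south)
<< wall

>> pop()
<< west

>> move(dir→east)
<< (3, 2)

>> sense(dir→south)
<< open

>> push(x→south)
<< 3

>> move(dir→south)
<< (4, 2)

>> sense(dir→east)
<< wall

>> sense(dir→south)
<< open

>> push(x→south)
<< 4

>> move(dir→south)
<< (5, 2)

>> sense(dir→west)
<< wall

>> sense(dir→east)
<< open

>> push(x→east)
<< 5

>> move(dir→east)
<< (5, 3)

>> sense(dir→east)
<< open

>> push(x→east)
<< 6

>> move(dir→east)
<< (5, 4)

>> sense(dir→north)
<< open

>> push(x→north)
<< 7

>> move(dir→north)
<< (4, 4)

>> pop()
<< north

>> move(dir→south)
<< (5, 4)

>> sense(dir→south)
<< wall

>> pop()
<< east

>> move(dir→west)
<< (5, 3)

>> sense(dir→south)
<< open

>> push(x→south)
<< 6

>> move(dir→south)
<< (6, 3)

>> sense(dir→west)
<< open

>> push(x→west)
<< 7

>> move(dir→west)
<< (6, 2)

>> sense(dir→west)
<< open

>> push(x→west)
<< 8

>> move(dir→west)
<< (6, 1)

>> sense(dir→west)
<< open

>> push(x→west)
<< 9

>> move(dir→west)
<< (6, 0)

>> sense(dir→north)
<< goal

>> move(dir→north)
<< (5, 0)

Answer: (5, 0)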